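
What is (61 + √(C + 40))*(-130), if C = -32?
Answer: -7930 - 260*√2 ≈ -8297.7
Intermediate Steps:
(61 + √(C + 40))*(-130) = (61 + √(-32 + 40))*(-130) = (61 + √8)*(-130) = (61 + 2*√2)*(-130) = -7930 - 260*√2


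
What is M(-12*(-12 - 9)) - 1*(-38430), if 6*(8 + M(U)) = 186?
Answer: 38453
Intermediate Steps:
M(U) = 23 (M(U) = -8 + (⅙)*186 = -8 + 31 = 23)
M(-12*(-12 - 9)) - 1*(-38430) = 23 - 1*(-38430) = 23 + 38430 = 38453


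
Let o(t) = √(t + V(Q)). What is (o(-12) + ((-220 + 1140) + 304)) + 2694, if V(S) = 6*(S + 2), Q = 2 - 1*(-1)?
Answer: 3918 + 3*√2 ≈ 3922.2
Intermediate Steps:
Q = 3 (Q = 2 + 1 = 3)
V(S) = 12 + 6*S (V(S) = 6*(2 + S) = 12 + 6*S)
o(t) = √(30 + t) (o(t) = √(t + (12 + 6*3)) = √(t + (12 + 18)) = √(t + 30) = √(30 + t))
(o(-12) + ((-220 + 1140) + 304)) + 2694 = (√(30 - 12) + ((-220 + 1140) + 304)) + 2694 = (√18 + (920 + 304)) + 2694 = (3*√2 + 1224) + 2694 = (1224 + 3*√2) + 2694 = 3918 + 3*√2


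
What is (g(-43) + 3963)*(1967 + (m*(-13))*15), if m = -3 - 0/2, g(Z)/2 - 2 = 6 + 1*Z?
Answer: 9934936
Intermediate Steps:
g(Z) = 16 + 2*Z (g(Z) = 4 + 2*(6 + 1*Z) = 4 + 2*(6 + Z) = 4 + (12 + 2*Z) = 16 + 2*Z)
m = -3 (m = -3 - 0/2 = -3 - 1*0 = -3 + 0 = -3)
(g(-43) + 3963)*(1967 + (m*(-13))*15) = ((16 + 2*(-43)) + 3963)*(1967 - 3*(-13)*15) = ((16 - 86) + 3963)*(1967 + 39*15) = (-70 + 3963)*(1967 + 585) = 3893*2552 = 9934936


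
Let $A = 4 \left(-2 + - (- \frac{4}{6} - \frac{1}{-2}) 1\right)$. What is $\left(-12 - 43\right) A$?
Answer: $\frac{1210}{3} \approx 403.33$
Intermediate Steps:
$A = - \frac{22}{3}$ ($A = 4 \left(-2 + - (\left(-4\right) \frac{1}{6} - - \frac{1}{2}) 1\right) = 4 \left(-2 + - (- \frac{2}{3} + \frac{1}{2}) 1\right) = 4 \left(-2 + \left(-1\right) \left(- \frac{1}{6}\right) 1\right) = 4 \left(-2 + \frac{1}{6} \cdot 1\right) = 4 \left(-2 + \frac{1}{6}\right) = 4 \left(- \frac{11}{6}\right) = - \frac{22}{3} \approx -7.3333$)
$\left(-12 - 43\right) A = \left(-12 - 43\right) \left(- \frac{22}{3}\right) = \left(-55\right) \left(- \frac{22}{3}\right) = \frac{1210}{3}$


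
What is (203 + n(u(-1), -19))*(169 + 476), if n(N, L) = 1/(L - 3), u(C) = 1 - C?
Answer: 2879925/22 ≈ 1.3091e+5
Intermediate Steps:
n(N, L) = 1/(-3 + L)
(203 + n(u(-1), -19))*(169 + 476) = (203 + 1/(-3 - 19))*(169 + 476) = (203 + 1/(-22))*645 = (203 - 1/22)*645 = (4465/22)*645 = 2879925/22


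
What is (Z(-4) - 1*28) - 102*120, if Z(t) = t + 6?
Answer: -12266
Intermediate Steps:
Z(t) = 6 + t
(Z(-4) - 1*28) - 102*120 = ((6 - 4) - 1*28) - 102*120 = (2 - 28) - 12240 = -26 - 12240 = -12266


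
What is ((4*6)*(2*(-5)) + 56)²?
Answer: 33856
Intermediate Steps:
((4*6)*(2*(-5)) + 56)² = (24*(-10) + 56)² = (-240 + 56)² = (-184)² = 33856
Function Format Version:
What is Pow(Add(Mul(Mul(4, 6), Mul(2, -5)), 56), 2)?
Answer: 33856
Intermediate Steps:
Pow(Add(Mul(Mul(4, 6), Mul(2, -5)), 56), 2) = Pow(Add(Mul(24, -10), 56), 2) = Pow(Add(-240, 56), 2) = Pow(-184, 2) = 33856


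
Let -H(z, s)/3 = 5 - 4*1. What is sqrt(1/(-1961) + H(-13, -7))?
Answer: 2*I*sqrt(2884631)/1961 ≈ 1.7322*I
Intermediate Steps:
H(z, s) = -3 (H(z, s) = -3*(5 - 4*1) = -3*(5 - 4) = -3*1 = -3)
sqrt(1/(-1961) + H(-13, -7)) = sqrt(1/(-1961) - 3) = sqrt(-1/1961 - 3) = sqrt(-5884/1961) = 2*I*sqrt(2884631)/1961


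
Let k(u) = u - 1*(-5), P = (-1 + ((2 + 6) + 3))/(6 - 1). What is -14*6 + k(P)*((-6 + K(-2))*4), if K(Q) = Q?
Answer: -308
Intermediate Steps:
P = 2 (P = (-1 + (8 + 3))/5 = (-1 + 11)*(⅕) = 10*(⅕) = 2)
k(u) = 5 + u (k(u) = u + 5 = 5 + u)
-14*6 + k(P)*((-6 + K(-2))*4) = -14*6 + (5 + 2)*((-6 - 2)*4) = -84 + 7*(-8*4) = -84 + 7*(-32) = -84 - 224 = -308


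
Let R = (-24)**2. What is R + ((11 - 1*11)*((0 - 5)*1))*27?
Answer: 576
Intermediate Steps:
R = 576
R + ((11 - 1*11)*((0 - 5)*1))*27 = 576 + ((11 - 1*11)*((0 - 5)*1))*27 = 576 + ((11 - 11)*(-5*1))*27 = 576 + (0*(-5))*27 = 576 + 0*27 = 576 + 0 = 576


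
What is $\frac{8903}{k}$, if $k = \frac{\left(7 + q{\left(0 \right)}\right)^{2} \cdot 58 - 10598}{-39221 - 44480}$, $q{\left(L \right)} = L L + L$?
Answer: $\frac{745190003}{7756} \approx 96079.0$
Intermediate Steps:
$q{\left(L \right)} = L + L^{2}$ ($q{\left(L \right)} = L^{2} + L = L + L^{2}$)
$k = \frac{7756}{83701}$ ($k = \frac{\left(7 + 0 \left(1 + 0\right)\right)^{2} \cdot 58 - 10598}{-39221 - 44480} = \frac{\left(7 + 0 \cdot 1\right)^{2} \cdot 58 - 10598}{-83701} = \left(\left(7 + 0\right)^{2} \cdot 58 - 10598\right) \left(- \frac{1}{83701}\right) = \left(7^{2} \cdot 58 - 10598\right) \left(- \frac{1}{83701}\right) = \left(49 \cdot 58 - 10598\right) \left(- \frac{1}{83701}\right) = \left(2842 - 10598\right) \left(- \frac{1}{83701}\right) = \left(-7756\right) \left(- \frac{1}{83701}\right) = \frac{7756}{83701} \approx 0.092663$)
$\frac{8903}{k} = \frac{8903}{\frac{7756}{83701}} = 8903 \cdot \frac{83701}{7756} = \frac{745190003}{7756}$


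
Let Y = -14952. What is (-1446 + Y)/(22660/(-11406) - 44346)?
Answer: 46758897/126458284 ≈ 0.36976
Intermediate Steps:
(-1446 + Y)/(22660/(-11406) - 44346) = (-1446 - 14952)/(22660/(-11406) - 44346) = -16398/(22660*(-1/11406) - 44346) = -16398/(-11330/5703 - 44346) = -16398/(-252916568/5703) = -16398*(-5703/252916568) = 46758897/126458284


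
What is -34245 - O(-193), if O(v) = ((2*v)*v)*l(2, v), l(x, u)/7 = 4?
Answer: -2120189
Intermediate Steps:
l(x, u) = 28 (l(x, u) = 7*4 = 28)
O(v) = 56*v² (O(v) = ((2*v)*v)*28 = (2*v²)*28 = 56*v²)
-34245 - O(-193) = -34245 - 56*(-193)² = -34245 - 56*37249 = -34245 - 1*2085944 = -34245 - 2085944 = -2120189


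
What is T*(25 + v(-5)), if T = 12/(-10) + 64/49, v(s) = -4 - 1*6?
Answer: 78/49 ≈ 1.5918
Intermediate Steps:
v(s) = -10 (v(s) = -4 - 6 = -10)
T = 26/245 (T = 12*(-⅒) + 64*(1/49) = -6/5 + 64/49 = 26/245 ≈ 0.10612)
T*(25 + v(-5)) = 26*(25 - 10)/245 = (26/245)*15 = 78/49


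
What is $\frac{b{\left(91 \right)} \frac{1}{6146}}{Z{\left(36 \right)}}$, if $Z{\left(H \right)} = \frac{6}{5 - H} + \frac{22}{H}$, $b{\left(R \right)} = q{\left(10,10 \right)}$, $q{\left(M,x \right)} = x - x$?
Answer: $0$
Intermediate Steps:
$q{\left(M,x \right)} = 0$
$b{\left(R \right)} = 0$
$\frac{b{\left(91 \right)} \frac{1}{6146}}{Z{\left(36 \right)}} = \frac{0 \cdot \frac{1}{6146}}{2 \cdot \frac{1}{36} \frac{1}{-5 + 36} \left(-55 + 8 \cdot 36\right)} = \frac{0 \cdot \frac{1}{6146}}{2 \cdot \frac{1}{36} \cdot \frac{1}{31} \left(-55 + 288\right)} = \frac{0}{2 \cdot \frac{1}{36} \cdot \frac{1}{31} \cdot 233} = \frac{0}{\frac{233}{558}} = 0 \cdot \frac{558}{233} = 0$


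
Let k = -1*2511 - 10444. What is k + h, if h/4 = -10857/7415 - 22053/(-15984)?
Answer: -127957023331/9876780 ≈ -12955.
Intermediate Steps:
h = -3338431/9876780 (h = 4*(-10857/7415 - 22053/(-15984)) = 4*(-10857*1/7415 - 22053*(-1/15984)) = 4*(-10857/7415 + 7351/5328) = 4*(-3338431/39507120) = -3338431/9876780 ≈ -0.33801)
k = -12955 (k = -2511 - 10444 = -12955)
k + h = -12955 - 3338431/9876780 = -127957023331/9876780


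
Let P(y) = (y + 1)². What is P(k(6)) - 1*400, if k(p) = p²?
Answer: 969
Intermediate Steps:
P(y) = (1 + y)²
P(k(6)) - 1*400 = (1 + 6²)² - 1*400 = (1 + 36)² - 400 = 37² - 400 = 1369 - 400 = 969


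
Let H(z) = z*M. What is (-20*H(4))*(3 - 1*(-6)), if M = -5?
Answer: 3600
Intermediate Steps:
H(z) = -5*z (H(z) = z*(-5) = -5*z)
(-20*H(4))*(3 - 1*(-6)) = (-(-100)*4)*(3 - 1*(-6)) = (-20*(-20))*(3 + 6) = 400*9 = 3600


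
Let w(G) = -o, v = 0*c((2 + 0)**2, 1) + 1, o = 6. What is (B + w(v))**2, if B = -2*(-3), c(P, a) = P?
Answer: 0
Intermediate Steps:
v = 1 (v = 0*(2 + 0)**2 + 1 = 0*2**2 + 1 = 0*4 + 1 = 0 + 1 = 1)
B = 6
w(G) = -6 (w(G) = -1*6 = -6)
(B + w(v))**2 = (6 - 6)**2 = 0**2 = 0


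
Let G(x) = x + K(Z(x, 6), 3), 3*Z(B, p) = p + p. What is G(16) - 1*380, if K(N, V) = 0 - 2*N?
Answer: -372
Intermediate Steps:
Z(B, p) = 2*p/3 (Z(B, p) = (p + p)/3 = (2*p)/3 = 2*p/3)
K(N, V) = -2*N
G(x) = -8 + x (G(x) = x - 4*6/3 = x - 2*4 = x - 8 = -8 + x)
G(16) - 1*380 = (-8 + 16) - 1*380 = 8 - 380 = -372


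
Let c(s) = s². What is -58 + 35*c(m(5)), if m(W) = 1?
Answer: -23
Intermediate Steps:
-58 + 35*c(m(5)) = -58 + 35*1² = -58 + 35*1 = -58 + 35 = -23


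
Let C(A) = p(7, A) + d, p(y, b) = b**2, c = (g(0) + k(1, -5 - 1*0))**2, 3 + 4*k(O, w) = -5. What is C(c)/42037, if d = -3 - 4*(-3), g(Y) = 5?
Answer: 90/42037 ≈ 0.0021410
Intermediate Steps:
k(O, w) = -2 (k(O, w) = -3/4 + (1/4)*(-5) = -3/4 - 5/4 = -2)
c = 9 (c = (5 - 2)**2 = 3**2 = 9)
d = 9 (d = -3 + 12 = 9)
C(A) = 9 + A**2 (C(A) = A**2 + 9 = 9 + A**2)
C(c)/42037 = (9 + 9**2)/42037 = (9 + 81)*(1/42037) = 90*(1/42037) = 90/42037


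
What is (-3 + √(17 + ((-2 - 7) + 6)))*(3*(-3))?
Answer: 27 - 9*√14 ≈ -6.6749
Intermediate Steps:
(-3 + √(17 + ((-2 - 7) + 6)))*(3*(-3)) = (-3 + √(17 + (-9 + 6)))*(-9) = (-3 + √(17 - 3))*(-9) = (-3 + √14)*(-9) = 27 - 9*√14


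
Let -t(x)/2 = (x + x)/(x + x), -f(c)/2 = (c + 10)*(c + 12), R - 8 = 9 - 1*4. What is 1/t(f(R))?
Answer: -½ ≈ -0.50000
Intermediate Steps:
R = 13 (R = 8 + (9 - 1*4) = 8 + (9 - 4) = 8 + 5 = 13)
f(c) = -2*(10 + c)*(12 + c) (f(c) = -2*(c + 10)*(c + 12) = -2*(10 + c)*(12 + c))
t(x) = -2 (t(x) = -2*(x + x)/(x + x) = -2*2*x/(2*x) = -2*2*x*1/(2*x) = -2*1 = -2)
1/t(f(R)) = 1/(-2) = -½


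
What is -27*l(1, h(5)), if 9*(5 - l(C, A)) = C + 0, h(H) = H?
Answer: -132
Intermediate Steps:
l(C, A) = 5 - C/9 (l(C, A) = 5 - (C + 0)/9 = 5 - C/9)
-27*l(1, h(5)) = -27*(5 - 1/9*1) = -27*(5 - 1/9) = -27*44/9 = -132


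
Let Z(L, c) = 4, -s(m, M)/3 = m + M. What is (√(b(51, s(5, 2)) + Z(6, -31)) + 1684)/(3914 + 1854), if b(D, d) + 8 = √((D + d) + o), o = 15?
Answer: 421/1442 + √(-4 + 3*√5)/5768 ≈ 0.29224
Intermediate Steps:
s(m, M) = -3*M - 3*m (s(m, M) = -3*(m + M) = -3*(M + m) = -3*M - 3*m)
b(D, d) = -8 + √(15 + D + d) (b(D, d) = -8 + √((D + d) + 15) = -8 + √(15 + D + d))
(√(b(51, s(5, 2)) + Z(6, -31)) + 1684)/(3914 + 1854) = (√((-8 + √(15 + 51 + (-3*2 - 3*5))) + 4) + 1684)/(3914 + 1854) = (√((-8 + √(15 + 51 + (-6 - 15))) + 4) + 1684)/5768 = (√((-8 + √(15 + 51 - 21)) + 4) + 1684)*(1/5768) = (√((-8 + √45) + 4) + 1684)*(1/5768) = (√((-8 + 3*√5) + 4) + 1684)*(1/5768) = (√(-4 + 3*√5) + 1684)*(1/5768) = (1684 + √(-4 + 3*√5))*(1/5768) = 421/1442 + √(-4 + 3*√5)/5768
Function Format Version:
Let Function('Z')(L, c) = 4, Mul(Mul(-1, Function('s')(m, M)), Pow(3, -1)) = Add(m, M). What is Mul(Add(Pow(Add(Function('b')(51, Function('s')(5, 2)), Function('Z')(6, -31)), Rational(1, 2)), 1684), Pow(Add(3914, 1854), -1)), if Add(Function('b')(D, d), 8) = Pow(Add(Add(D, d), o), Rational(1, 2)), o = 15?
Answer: Add(Rational(421, 1442), Mul(Rational(1, 5768), Pow(Add(-4, Mul(3, Pow(5, Rational(1, 2)))), Rational(1, 2)))) ≈ 0.29224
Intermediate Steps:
Function('s')(m, M) = Add(Mul(-3, M), Mul(-3, m)) (Function('s')(m, M) = Mul(-3, Add(m, M)) = Mul(-3, Add(M, m)) = Add(Mul(-3, M), Mul(-3, m)))
Function('b')(D, d) = Add(-8, Pow(Add(15, D, d), Rational(1, 2))) (Function('b')(D, d) = Add(-8, Pow(Add(Add(D, d), 15), Rational(1, 2))) = Add(-8, Pow(Add(15, D, d), Rational(1, 2))))
Mul(Add(Pow(Add(Function('b')(51, Function('s')(5, 2)), Function('Z')(6, -31)), Rational(1, 2)), 1684), Pow(Add(3914, 1854), -1)) = Mul(Add(Pow(Add(Add(-8, Pow(Add(15, 51, Add(Mul(-3, 2), Mul(-3, 5))), Rational(1, 2))), 4), Rational(1, 2)), 1684), Pow(Add(3914, 1854), -1)) = Mul(Add(Pow(Add(Add(-8, Pow(Add(15, 51, Add(-6, -15)), Rational(1, 2))), 4), Rational(1, 2)), 1684), Pow(5768, -1)) = Mul(Add(Pow(Add(Add(-8, Pow(Add(15, 51, -21), Rational(1, 2))), 4), Rational(1, 2)), 1684), Rational(1, 5768)) = Mul(Add(Pow(Add(Add(-8, Pow(45, Rational(1, 2))), 4), Rational(1, 2)), 1684), Rational(1, 5768)) = Mul(Add(Pow(Add(Add(-8, Mul(3, Pow(5, Rational(1, 2)))), 4), Rational(1, 2)), 1684), Rational(1, 5768)) = Mul(Add(Pow(Add(-4, Mul(3, Pow(5, Rational(1, 2)))), Rational(1, 2)), 1684), Rational(1, 5768)) = Mul(Add(1684, Pow(Add(-4, Mul(3, Pow(5, Rational(1, 2)))), Rational(1, 2))), Rational(1, 5768)) = Add(Rational(421, 1442), Mul(Rational(1, 5768), Pow(Add(-4, Mul(3, Pow(5, Rational(1, 2)))), Rational(1, 2))))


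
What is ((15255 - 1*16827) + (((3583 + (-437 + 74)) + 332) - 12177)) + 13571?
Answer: 3374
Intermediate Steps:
((15255 - 1*16827) + (((3583 + (-437 + 74)) + 332) - 12177)) + 13571 = ((15255 - 16827) + (((3583 - 363) + 332) - 12177)) + 13571 = (-1572 + ((3220 + 332) - 12177)) + 13571 = (-1572 + (3552 - 12177)) + 13571 = (-1572 - 8625) + 13571 = -10197 + 13571 = 3374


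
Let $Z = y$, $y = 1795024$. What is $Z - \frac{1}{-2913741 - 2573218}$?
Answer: $\frac{9849223092017}{5486959} \approx 1.795 \cdot 10^{6}$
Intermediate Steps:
$Z = 1795024$
$Z - \frac{1}{-2913741 - 2573218} = 1795024 - \frac{1}{-2913741 - 2573218} = 1795024 - \frac{1}{-5486959} = 1795024 - - \frac{1}{5486959} = 1795024 + \frac{1}{5486959} = \frac{9849223092017}{5486959}$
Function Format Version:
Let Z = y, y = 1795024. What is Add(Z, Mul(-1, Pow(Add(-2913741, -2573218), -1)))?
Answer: Rational(9849223092017, 5486959) ≈ 1.7950e+6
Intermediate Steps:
Z = 1795024
Add(Z, Mul(-1, Pow(Add(-2913741, -2573218), -1))) = Add(1795024, Mul(-1, Pow(Add(-2913741, -2573218), -1))) = Add(1795024, Mul(-1, Pow(-5486959, -1))) = Add(1795024, Mul(-1, Rational(-1, 5486959))) = Add(1795024, Rational(1, 5486959)) = Rational(9849223092017, 5486959)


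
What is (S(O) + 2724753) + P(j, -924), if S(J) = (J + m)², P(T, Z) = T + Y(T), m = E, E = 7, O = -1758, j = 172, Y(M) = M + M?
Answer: 5791270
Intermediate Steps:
Y(M) = 2*M
m = 7
P(T, Z) = 3*T (P(T, Z) = T + 2*T = 3*T)
S(J) = (7 + J)² (S(J) = (J + 7)² = (7 + J)²)
(S(O) + 2724753) + P(j, -924) = ((7 - 1758)² + 2724753) + 3*172 = ((-1751)² + 2724753) + 516 = (3066001 + 2724753) + 516 = 5790754 + 516 = 5791270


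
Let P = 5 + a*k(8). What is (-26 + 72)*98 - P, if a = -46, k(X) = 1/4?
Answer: 9029/2 ≈ 4514.5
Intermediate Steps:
k(X) = 1/4
P = -13/2 (P = 5 - 46*1/4 = 5 - 23/2 = -13/2 ≈ -6.5000)
(-26 + 72)*98 - P = (-26 + 72)*98 - 1*(-13/2) = 46*98 + 13/2 = 4508 + 13/2 = 9029/2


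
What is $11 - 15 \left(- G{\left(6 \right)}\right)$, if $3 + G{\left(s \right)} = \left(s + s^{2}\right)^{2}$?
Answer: $26426$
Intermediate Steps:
$G{\left(s \right)} = -3 + \left(s + s^{2}\right)^{2}$
$11 - 15 \left(- G{\left(6 \right)}\right) = 11 - 15 \left(- (-3 + 6^{2} \left(1 + 6\right)^{2})\right) = 11 - 15 \left(- (-3 + 36 \cdot 7^{2})\right) = 11 - 15 \left(- (-3 + 36 \cdot 49)\right) = 11 - 15 \left(- (-3 + 1764)\right) = 11 - 15 \left(\left(-1\right) 1761\right) = 11 - -26415 = 11 + 26415 = 26426$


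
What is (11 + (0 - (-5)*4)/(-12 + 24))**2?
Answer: 1444/9 ≈ 160.44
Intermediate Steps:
(11 + (0 - (-5)*4)/(-12 + 24))**2 = (11 + (0 - 5*(-4))/12)**2 = (11 + (0 + 20)*(1/12))**2 = (11 + 20*(1/12))**2 = (11 + 5/3)**2 = (38/3)**2 = 1444/9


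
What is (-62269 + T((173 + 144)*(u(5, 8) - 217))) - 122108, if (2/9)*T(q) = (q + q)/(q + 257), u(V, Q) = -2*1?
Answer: -12751994775/69166 ≈ -1.8437e+5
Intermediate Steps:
u(V, Q) = -2
T(q) = 9*q/(257 + q) (T(q) = 9*((q + q)/(q + 257))/2 = 9*((2*q)/(257 + q))/2 = 9*(2*q/(257 + q))/2 = 9*q/(257 + q))
(-62269 + T((173 + 144)*(u(5, 8) - 217))) - 122108 = (-62269 + 9*((173 + 144)*(-2 - 217))/(257 + (173 + 144)*(-2 - 217))) - 122108 = (-62269 + 9*(317*(-219))/(257 + 317*(-219))) - 122108 = (-62269 + 9*(-69423)/(257 - 69423)) - 122108 = (-62269 + 9*(-69423)/(-69166)) - 122108 = (-62269 + 9*(-69423)*(-1/69166)) - 122108 = (-62269 + 624807/69166) - 122108 = -4306272847/69166 - 122108 = -12751994775/69166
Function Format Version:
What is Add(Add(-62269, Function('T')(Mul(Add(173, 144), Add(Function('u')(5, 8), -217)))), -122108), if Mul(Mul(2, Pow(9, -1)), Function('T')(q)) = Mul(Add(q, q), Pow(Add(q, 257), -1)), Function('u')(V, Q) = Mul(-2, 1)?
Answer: Rational(-12751994775, 69166) ≈ -1.8437e+5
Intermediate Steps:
Function('u')(V, Q) = -2
Function('T')(q) = Mul(9, q, Pow(Add(257, q), -1)) (Function('T')(q) = Mul(Rational(9, 2), Mul(Add(q, q), Pow(Add(q, 257), -1))) = Mul(Rational(9, 2), Mul(Mul(2, q), Pow(Add(257, q), -1))) = Mul(Rational(9, 2), Mul(2, q, Pow(Add(257, q), -1))) = Mul(9, q, Pow(Add(257, q), -1)))
Add(Add(-62269, Function('T')(Mul(Add(173, 144), Add(Function('u')(5, 8), -217)))), -122108) = Add(Add(-62269, Mul(9, Mul(Add(173, 144), Add(-2, -217)), Pow(Add(257, Mul(Add(173, 144), Add(-2, -217))), -1))), -122108) = Add(Add(-62269, Mul(9, Mul(317, -219), Pow(Add(257, Mul(317, -219)), -1))), -122108) = Add(Add(-62269, Mul(9, -69423, Pow(Add(257, -69423), -1))), -122108) = Add(Add(-62269, Mul(9, -69423, Pow(-69166, -1))), -122108) = Add(Add(-62269, Mul(9, -69423, Rational(-1, 69166))), -122108) = Add(Add(-62269, Rational(624807, 69166)), -122108) = Add(Rational(-4306272847, 69166), -122108) = Rational(-12751994775, 69166)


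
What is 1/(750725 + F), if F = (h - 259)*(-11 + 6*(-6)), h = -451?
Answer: 1/784095 ≈ 1.2754e-6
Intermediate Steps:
F = 33370 (F = (-451 - 259)*(-11 + 6*(-6)) = -710*(-11 - 36) = -710*(-47) = 33370)
1/(750725 + F) = 1/(750725 + 33370) = 1/784095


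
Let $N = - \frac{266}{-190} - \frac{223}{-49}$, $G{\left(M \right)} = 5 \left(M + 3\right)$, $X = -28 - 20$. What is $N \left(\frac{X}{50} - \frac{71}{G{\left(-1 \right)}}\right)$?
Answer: $- \frac{293787}{6125} \approx -47.965$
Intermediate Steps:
$X = -48$
$G{\left(M \right)} = 15 + 5 M$ ($G{\left(M \right)} = 5 \left(3 + M\right) = 15 + 5 M$)
$N = \frac{1458}{245}$ ($N = \left(-266\right) \left(- \frac{1}{190}\right) - - \frac{223}{49} = \frac{7}{5} + \frac{223}{49} = \frac{1458}{245} \approx 5.951$)
$N \left(\frac{X}{50} - \frac{71}{G{\left(-1 \right)}}\right) = \frac{1458 \left(- \frac{48}{50} - \frac{71}{15 + 5 \left(-1\right)}\right)}{245} = \frac{1458 \left(\left(-48\right) \frac{1}{50} - \frac{71}{15 - 5}\right)}{245} = \frac{1458 \left(- \frac{24}{25} - \frac{71}{10}\right)}{245} = \frac{1458}{245} \left(- \frac{403}{50}\right) = - \frac{293787}{6125}$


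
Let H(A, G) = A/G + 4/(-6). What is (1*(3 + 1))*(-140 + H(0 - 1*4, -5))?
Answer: -8392/15 ≈ -559.47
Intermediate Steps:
H(A, G) = -⅔ + A/G (H(A, G) = A/G + 4*(-⅙) = A/G - ⅔ = -⅔ + A/G)
(1*(3 + 1))*(-140 + H(0 - 1*4, -5)) = (1*(3 + 1))*(-140 + (-⅔ + (0 - 1*4)/(-5))) = (1*4)*(-140 + (-⅔ + (0 - 4)*(-⅕))) = 4*(-140 + (-⅔ - 4*(-⅕))) = 4*(-140 + (-⅔ + ⅘)) = 4*(-140 + 2/15) = 4*(-2098/15) = -8392/15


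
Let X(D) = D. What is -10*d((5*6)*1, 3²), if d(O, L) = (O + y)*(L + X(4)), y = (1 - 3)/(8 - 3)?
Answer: -3848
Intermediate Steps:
y = -⅖ (y = -2/5 = -2*⅕ = -⅖ ≈ -0.40000)
d(O, L) = (4 + L)*(-⅖ + O) (d(O, L) = (O - ⅖)*(L + 4) = (-⅖ + O)*(4 + L) = (4 + L)*(-⅖ + O))
-10*d((5*6)*1, 3²) = -10*(-8/5 + 4*((5*6)*1) - ⅖*3² + 3²*((5*6)*1)) = -10*(-8/5 + 4*(30*1) - ⅖*9 + 9*(30*1)) = -10*(-8/5 + 4*30 - 18/5 + 9*30) = -10*(-8/5 + 120 - 18/5 + 270) = -10*1924/5 = -3848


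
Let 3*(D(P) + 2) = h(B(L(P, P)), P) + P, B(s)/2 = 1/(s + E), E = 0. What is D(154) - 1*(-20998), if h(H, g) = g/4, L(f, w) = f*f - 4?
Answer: 126361/6 ≈ 21060.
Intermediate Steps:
L(f, w) = -4 + f² (L(f, w) = f² - 4 = -4 + f²)
B(s) = 2/s (B(s) = 2/(s + 0) = 2/s)
h(H, g) = g/4 (h(H, g) = g*(¼) = g/4)
D(P) = -2 + 5*P/12 (D(P) = -2 + (P/4 + P)/3 = -2 + (5*P/4)/3 = -2 + 5*P/12)
D(154) - 1*(-20998) = (-2 + (5/12)*154) - 1*(-20998) = (-2 + 385/6) + 20998 = 373/6 + 20998 = 126361/6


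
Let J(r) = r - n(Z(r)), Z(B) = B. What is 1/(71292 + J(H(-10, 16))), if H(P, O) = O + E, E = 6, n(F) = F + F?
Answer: 1/71270 ≈ 1.4031e-5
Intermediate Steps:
n(F) = 2*F
H(P, O) = 6 + O (H(P, O) = O + 6 = 6 + O)
J(r) = -r (J(r) = r - 2*r = -r)
1/(71292 + J(H(-10, 16))) = 1/(71292 - (6 + 16)) = 1/(71292 - 1*22) = 1/(71292 - 22) = 1/71270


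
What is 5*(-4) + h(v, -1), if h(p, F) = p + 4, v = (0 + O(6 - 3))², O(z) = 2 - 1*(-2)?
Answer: 0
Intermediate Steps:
O(z) = 4 (O(z) = 2 + 2 = 4)
v = 16 (v = (0 + 4)² = 4² = 16)
h(p, F) = 4 + p
5*(-4) + h(v, -1) = 5*(-4) + (4 + 16) = -20 + 20 = 0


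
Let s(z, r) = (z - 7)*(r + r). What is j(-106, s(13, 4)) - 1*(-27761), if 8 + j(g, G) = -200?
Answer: 27553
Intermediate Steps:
s(z, r) = 2*r*(-7 + z) (s(z, r) = (-7 + z)*(2*r) = 2*r*(-7 + z))
j(g, G) = -208 (j(g, G) = -8 - 200 = -208)
j(-106, s(13, 4)) - 1*(-27761) = -208 - 1*(-27761) = -208 + 27761 = 27553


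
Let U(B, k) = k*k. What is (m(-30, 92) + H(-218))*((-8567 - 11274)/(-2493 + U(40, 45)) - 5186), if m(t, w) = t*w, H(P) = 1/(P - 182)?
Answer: 2657558935207/187200 ≈ 1.4196e+7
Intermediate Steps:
U(B, k) = k²
H(P) = 1/(-182 + P)
(m(-30, 92) + H(-218))*((-8567 - 11274)/(-2493 + U(40, 45)) - 5186) = (-30*92 + 1/(-182 - 218))*((-8567 - 11274)/(-2493 + 45²) - 5186) = (-2760 + 1/(-400))*(-19841/(-2493 + 2025) - 5186) = (-2760 - 1/400)*(-19841/(-468) - 5186) = -1104001*(-19841*(-1/468) - 5186)/400 = -1104001*(19841/468 - 5186)/400 = -1104001/400*(-2407207/468) = 2657558935207/187200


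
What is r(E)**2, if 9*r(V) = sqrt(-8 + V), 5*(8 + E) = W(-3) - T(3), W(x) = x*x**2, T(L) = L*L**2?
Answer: -134/405 ≈ -0.33086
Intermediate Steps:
T(L) = L**3
W(x) = x**3
E = -94/5 (E = -8 + ((-3)**3 - 1*3**3)/5 = -8 + (-27 - 1*27)/5 = -8 + (-27 - 27)/5 = -8 + (1/5)*(-54) = -8 - 54/5 = -94/5 ≈ -18.800)
r(V) = sqrt(-8 + V)/9
r(E)**2 = (sqrt(-8 - 94/5)/9)**2 = (sqrt(-134/5)/9)**2 = ((I*sqrt(670)/5)/9)**2 = (I*sqrt(670)/45)**2 = -134/405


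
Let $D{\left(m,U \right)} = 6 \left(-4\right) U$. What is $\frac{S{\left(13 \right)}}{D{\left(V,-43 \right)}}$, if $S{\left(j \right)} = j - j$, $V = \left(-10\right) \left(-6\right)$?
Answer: $0$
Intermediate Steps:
$V = 60$
$D{\left(m,U \right)} = - 24 U$
$S{\left(j \right)} = 0$
$\frac{S{\left(13 \right)}}{D{\left(V,-43 \right)}} = \frac{0}{\left(-24\right) \left(-43\right)} = \frac{0}{1032} = 0 \cdot \frac{1}{1032} = 0$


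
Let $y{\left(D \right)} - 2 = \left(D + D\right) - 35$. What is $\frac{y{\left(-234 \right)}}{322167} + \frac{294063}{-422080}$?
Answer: $- \frac{31649618867}{45326749120} \approx -0.69825$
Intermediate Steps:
$y{\left(D \right)} = -33 + 2 D$ ($y{\left(D \right)} = 2 + \left(\left(D + D\right) - 35\right) = 2 + \left(2 D - 35\right) = 2 + \left(-35 + 2 D\right) = -33 + 2 D$)
$\frac{y{\left(-234 \right)}}{322167} + \frac{294063}{-422080} = \frac{-33 + 2 \left(-234\right)}{322167} + \frac{294063}{-422080} = \left(-33 - 468\right) \frac{1}{322167} + 294063 \left(- \frac{1}{422080}\right) = \left(-501\right) \frac{1}{322167} - \frac{294063}{422080} = - \frac{167}{107389} - \frac{294063}{422080} = - \frac{31649618867}{45326749120}$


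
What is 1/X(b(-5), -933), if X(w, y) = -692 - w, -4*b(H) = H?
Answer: -4/2773 ≈ -0.0014425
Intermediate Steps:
b(H) = -H/4
1/X(b(-5), -933) = 1/(-692 - (-1)*(-5)/4) = 1/(-692 - 1*5/4) = 1/(-692 - 5/4) = 1/(-2773/4) = -4/2773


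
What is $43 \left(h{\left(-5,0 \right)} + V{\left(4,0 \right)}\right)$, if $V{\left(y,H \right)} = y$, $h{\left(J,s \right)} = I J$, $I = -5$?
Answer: $1247$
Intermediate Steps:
$h{\left(J,s \right)} = - 5 J$
$43 \left(h{\left(-5,0 \right)} + V{\left(4,0 \right)}\right) = 43 \left(\left(-5\right) \left(-5\right) + 4\right) = 43 \left(25 + 4\right) = 43 \cdot 29 = 1247$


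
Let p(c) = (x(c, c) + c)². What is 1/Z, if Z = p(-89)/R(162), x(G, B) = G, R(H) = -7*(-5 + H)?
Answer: -1099/31684 ≈ -0.034686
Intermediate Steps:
R(H) = 35 - 7*H
p(c) = 4*c² (p(c) = (c + c)² = (2*c)² = 4*c²)
Z = -31684/1099 (Z = (4*(-89)²)/(35 - 7*162) = (4*7921)/(35 - 1134) = 31684/(-1099) = 31684*(-1/1099) = -31684/1099 ≈ -28.830)
1/Z = 1/(-31684/1099) = -1099/31684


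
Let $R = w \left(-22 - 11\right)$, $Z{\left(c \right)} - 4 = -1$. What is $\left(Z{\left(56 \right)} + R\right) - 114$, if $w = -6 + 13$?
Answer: $-342$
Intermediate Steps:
$w = 7$
$Z{\left(c \right)} = 3$ ($Z{\left(c \right)} = 4 - 1 = 3$)
$R = -231$ ($R = 7 \left(-22 - 11\right) = 7 \left(-33\right) = -231$)
$\left(Z{\left(56 \right)} + R\right) - 114 = \left(3 - 231\right) - 114 = -228 - 114 = -342$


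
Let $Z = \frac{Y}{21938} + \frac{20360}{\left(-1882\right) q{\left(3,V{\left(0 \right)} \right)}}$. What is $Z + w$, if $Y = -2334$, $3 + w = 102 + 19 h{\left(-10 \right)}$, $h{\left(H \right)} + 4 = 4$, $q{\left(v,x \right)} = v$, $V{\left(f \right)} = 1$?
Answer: $\frac{2950624352}{30965487} \approx 95.287$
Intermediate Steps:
$h{\left(H \right)} = 0$ ($h{\left(H \right)} = -4 + 4 = 0$)
$w = 99$ ($w = -3 + \left(102 + 19 \cdot 0\right) = -3 + \left(102 + 0\right) = -3 + 102 = 99$)
$Z = - \frac{114958861}{30965487}$ ($Z = - \frac{2334}{21938} + \frac{20360}{\left(-1882\right) 3} = \left(-2334\right) \frac{1}{21938} + \frac{20360}{-5646} = - \frac{1167}{10969} + 20360 \left(- \frac{1}{5646}\right) = - \frac{1167}{10969} - \frac{10180}{2823} = - \frac{114958861}{30965487} \approx -3.7125$)
$Z + w = - \frac{114958861}{30965487} + 99 = \frac{2950624352}{30965487}$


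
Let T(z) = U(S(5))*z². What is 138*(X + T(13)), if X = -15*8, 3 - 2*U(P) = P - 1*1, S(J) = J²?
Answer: -261441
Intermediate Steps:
U(P) = 2 - P/2 (U(P) = 3/2 - (P - 1*1)/2 = 3/2 - (P - 1)/2 = 3/2 - (-1 + P)/2 = 3/2 + (½ - P/2) = 2 - P/2)
T(z) = -21*z²/2 (T(z) = (2 - ½*5²)*z² = (2 - ½*25)*z² = (2 - 25/2)*z² = -21*z²/2)
X = -120
138*(X + T(13)) = 138*(-120 - 21/2*13²) = 138*(-120 - 21/2*169) = 138*(-120 - 3549/2) = 138*(-3789/2) = -261441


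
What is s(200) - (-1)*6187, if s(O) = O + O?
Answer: 6587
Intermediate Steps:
s(O) = 2*O
s(200) - (-1)*6187 = 2*200 - (-1)*6187 = 400 - 1*(-6187) = 400 + 6187 = 6587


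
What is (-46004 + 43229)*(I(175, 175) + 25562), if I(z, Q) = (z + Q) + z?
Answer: -72391425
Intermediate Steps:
I(z, Q) = Q + 2*z (I(z, Q) = (Q + z) + z = Q + 2*z)
(-46004 + 43229)*(I(175, 175) + 25562) = (-46004 + 43229)*((175 + 2*175) + 25562) = -2775*((175 + 350) + 25562) = -2775*(525 + 25562) = -2775*26087 = -72391425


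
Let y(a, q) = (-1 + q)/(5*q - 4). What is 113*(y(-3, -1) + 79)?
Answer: 80569/9 ≈ 8952.1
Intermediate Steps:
y(a, q) = (-1 + q)/(-4 + 5*q)
113*(y(-3, -1) + 79) = 113*((-1 - 1)/(-4 + 5*(-1)) + 79) = 113*(-2/(-4 - 5) + 79) = 113*(-2/(-9) + 79) = 113*(-⅑*(-2) + 79) = 113*(2/9 + 79) = 113*(713/9) = 80569/9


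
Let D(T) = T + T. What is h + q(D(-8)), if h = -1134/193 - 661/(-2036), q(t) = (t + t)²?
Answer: 400197501/392948 ≈ 1018.4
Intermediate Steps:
D(T) = 2*T
q(t) = 4*t² (q(t) = (2*t)² = 4*t²)
h = -2181251/392948 (h = -1134*1/193 - 661*(-1/2036) = -1134/193 + 661/2036 = -2181251/392948 ≈ -5.5510)
h + q(D(-8)) = -2181251/392948 + 4*(2*(-8))² = -2181251/392948 + 4*(-16)² = -2181251/392948 + 4*256 = -2181251/392948 + 1024 = 400197501/392948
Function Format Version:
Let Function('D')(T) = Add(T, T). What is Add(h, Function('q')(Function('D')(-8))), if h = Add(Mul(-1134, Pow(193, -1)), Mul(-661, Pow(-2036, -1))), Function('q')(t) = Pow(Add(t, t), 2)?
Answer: Rational(400197501, 392948) ≈ 1018.4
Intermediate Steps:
Function('D')(T) = Mul(2, T)
Function('q')(t) = Mul(4, Pow(t, 2)) (Function('q')(t) = Pow(Mul(2, t), 2) = Mul(4, Pow(t, 2)))
h = Rational(-2181251, 392948) (h = Add(Mul(-1134, Rational(1, 193)), Mul(-661, Rational(-1, 2036))) = Add(Rational(-1134, 193), Rational(661, 2036)) = Rational(-2181251, 392948) ≈ -5.5510)
Add(h, Function('q')(Function('D')(-8))) = Add(Rational(-2181251, 392948), Mul(4, Pow(Mul(2, -8), 2))) = Add(Rational(-2181251, 392948), Mul(4, Pow(-16, 2))) = Add(Rational(-2181251, 392948), Mul(4, 256)) = Add(Rational(-2181251, 392948), 1024) = Rational(400197501, 392948)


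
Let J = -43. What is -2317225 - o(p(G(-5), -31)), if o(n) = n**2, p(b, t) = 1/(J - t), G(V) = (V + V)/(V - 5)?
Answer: -333680401/144 ≈ -2.3172e+6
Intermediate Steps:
G(V) = 2*V/(-5 + V) (G(V) = (2*V)/(-5 + V) = 2*V/(-5 + V))
p(b, t) = 1/(-43 - t)
-2317225 - o(p(G(-5), -31)) = -2317225 - (-1/(43 - 31))**2 = -2317225 - (-1/12)**2 = -2317225 - 1*1/144 = -2317225 - 1/144 = -333680401/144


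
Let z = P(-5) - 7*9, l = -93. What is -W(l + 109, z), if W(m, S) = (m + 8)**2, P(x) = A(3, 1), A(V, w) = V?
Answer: -576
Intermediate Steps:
P(x) = 3
z = -60 (z = 3 - 7*9 = 3 - 63 = -60)
W(m, S) = (8 + m)**2
-W(l + 109, z) = -(8 + (-93 + 109))**2 = -(8 + 16)**2 = -1*24**2 = -1*576 = -576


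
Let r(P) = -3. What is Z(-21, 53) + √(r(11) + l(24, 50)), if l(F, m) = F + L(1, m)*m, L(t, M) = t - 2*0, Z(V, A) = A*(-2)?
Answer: -106 + √71 ≈ -97.574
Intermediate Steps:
Z(V, A) = -2*A
L(t, M) = t (L(t, M) = t + 0 = t)
l(F, m) = F + m (l(F, m) = F + 1*m = F + m)
Z(-21, 53) + √(r(11) + l(24, 50)) = -2*53 + √(-3 + (24 + 50)) = -106 + √(-3 + 74) = -106 + √71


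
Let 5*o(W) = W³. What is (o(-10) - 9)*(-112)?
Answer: 23408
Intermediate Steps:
o(W) = W³/5
(o(-10) - 9)*(-112) = ((⅕)*(-10)³ - 9)*(-112) = ((⅕)*(-1000) - 9)*(-112) = (-200 - 9)*(-112) = -209*(-112) = 23408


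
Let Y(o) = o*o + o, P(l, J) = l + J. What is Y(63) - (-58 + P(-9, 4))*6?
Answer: 4410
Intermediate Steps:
P(l, J) = J + l
Y(o) = o + o**2 (Y(o) = o**2 + o = o + o**2)
Y(63) - (-58 + P(-9, 4))*6 = 63*(1 + 63) - (-58 + (4 - 9))*6 = 63*64 - (-58 - 5)*6 = 4032 - (-63)*6 = 4032 - 1*(-378) = 4032 + 378 = 4410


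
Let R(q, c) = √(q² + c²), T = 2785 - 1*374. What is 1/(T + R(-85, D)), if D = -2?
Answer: 2411/5805692 - √7229/5805692 ≈ 0.00040064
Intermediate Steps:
T = 2411 (T = 2785 - 374 = 2411)
R(q, c) = √(c² + q²)
1/(T + R(-85, D)) = 1/(2411 + √((-2)² + (-85)²)) = 1/(2411 + √(4 + 7225)) = 1/(2411 + √7229)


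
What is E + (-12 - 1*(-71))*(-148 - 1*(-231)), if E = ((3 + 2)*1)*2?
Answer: 4907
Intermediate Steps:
E = 10 (E = (5*1)*2 = 5*2 = 10)
E + (-12 - 1*(-71))*(-148 - 1*(-231)) = 10 + (-12 - 1*(-71))*(-148 - 1*(-231)) = 10 + (-12 + 71)*(-148 + 231) = 10 + 59*83 = 10 + 4897 = 4907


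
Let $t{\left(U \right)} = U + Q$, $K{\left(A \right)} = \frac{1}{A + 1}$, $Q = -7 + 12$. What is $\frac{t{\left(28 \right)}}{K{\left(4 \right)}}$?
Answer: $165$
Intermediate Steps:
$Q = 5$
$K{\left(A \right)} = \frac{1}{1 + A}$
$t{\left(U \right)} = 5 + U$ ($t{\left(U \right)} = U + 5 = 5 + U$)
$\frac{t{\left(28 \right)}}{K{\left(4 \right)}} = \frac{5 + 28}{\frac{1}{1 + 4}} = \frac{33}{\frac{1}{5}} = 33 \frac{1}{\frac{1}{5}} = 33 \cdot 5 = 165$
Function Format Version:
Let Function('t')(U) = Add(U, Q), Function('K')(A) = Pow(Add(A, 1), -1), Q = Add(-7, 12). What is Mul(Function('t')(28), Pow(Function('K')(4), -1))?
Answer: 165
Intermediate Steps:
Q = 5
Function('K')(A) = Pow(Add(1, A), -1)
Function('t')(U) = Add(5, U) (Function('t')(U) = Add(U, 5) = Add(5, U))
Mul(Function('t')(28), Pow(Function('K')(4), -1)) = Mul(Add(5, 28), Pow(Pow(Add(1, 4), -1), -1)) = Mul(33, Pow(Pow(5, -1), -1)) = Mul(33, Pow(Rational(1, 5), -1)) = Mul(33, 5) = 165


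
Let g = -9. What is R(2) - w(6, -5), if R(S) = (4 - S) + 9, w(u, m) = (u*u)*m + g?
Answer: 200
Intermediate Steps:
w(u, m) = -9 + m*u² (w(u, m) = (u*u)*m - 9 = u²*m - 9 = m*u² - 9 = -9 + m*u²)
R(S) = 13 - S
R(2) - w(6, -5) = (13 - 1*2) - (-9 - 5*6²) = (13 - 2) - (-9 - 5*36) = 11 - (-9 - 180) = 11 - 1*(-189) = 11 + 189 = 200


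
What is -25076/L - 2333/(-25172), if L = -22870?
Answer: 342284391/287841820 ≈ 1.1891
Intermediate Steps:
-25076/L - 2333/(-25172) = -25076/(-22870) - 2333/(-25172) = -25076*(-1/22870) - 2333*(-1/25172) = 12538/11435 + 2333/25172 = 342284391/287841820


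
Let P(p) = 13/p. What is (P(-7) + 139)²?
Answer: 921600/49 ≈ 18808.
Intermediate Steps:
(P(-7) + 139)² = (13/(-7) + 139)² = (13*(-⅐) + 139)² = (-13/7 + 139)² = (960/7)² = 921600/49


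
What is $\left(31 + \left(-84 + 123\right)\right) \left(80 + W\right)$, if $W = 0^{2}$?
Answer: $5600$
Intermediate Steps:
$W = 0$
$\left(31 + \left(-84 + 123\right)\right) \left(80 + W\right) = \left(31 + \left(-84 + 123\right)\right) \left(80 + 0\right) = \left(31 + 39\right) 80 = 70 \cdot 80 = 5600$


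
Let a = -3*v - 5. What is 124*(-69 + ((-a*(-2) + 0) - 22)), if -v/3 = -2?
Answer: -16988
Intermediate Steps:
v = 6 (v = -3*(-2) = 6)
a = -23 (a = -3*6 - 5 = -18 - 5 = -23)
124*(-69 + ((-a*(-2) + 0) - 22)) = 124*(-69 + ((-1*(-23)*(-2) + 0) - 22)) = 124*(-69 + ((23*(-2) + 0) - 22)) = 124*(-69 + ((-46 + 0) - 22)) = 124*(-69 + (-46 - 22)) = 124*(-69 - 68) = 124*(-137) = -16988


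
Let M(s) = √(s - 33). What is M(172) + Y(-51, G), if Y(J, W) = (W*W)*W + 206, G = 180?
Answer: 5832206 + √139 ≈ 5.8322e+6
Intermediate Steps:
Y(J, W) = 206 + W³ (Y(J, W) = W²*W + 206 = W³ + 206 = 206 + W³)
M(s) = √(-33 + s)
M(172) + Y(-51, G) = √(-33 + 172) + (206 + 180³) = √139 + (206 + 5832000) = √139 + 5832206 = 5832206 + √139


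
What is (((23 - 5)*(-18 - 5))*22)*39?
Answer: -355212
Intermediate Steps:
(((23 - 5)*(-18 - 5))*22)*39 = ((18*(-23))*22)*39 = -414*22*39 = -9108*39 = -355212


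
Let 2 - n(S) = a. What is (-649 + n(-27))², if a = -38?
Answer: 370881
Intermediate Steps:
n(S) = 40 (n(S) = 2 - 1*(-38) = 2 + 38 = 40)
(-649 + n(-27))² = (-649 + 40)² = (-609)² = 370881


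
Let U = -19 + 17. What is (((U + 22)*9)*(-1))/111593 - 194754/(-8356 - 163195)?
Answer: 21702303942/19143890743 ≈ 1.1336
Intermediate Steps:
U = -2
(((U + 22)*9)*(-1))/111593 - 194754/(-8356 - 163195) = (((-2 + 22)*9)*(-1))/111593 - 194754/(-8356 - 163195) = ((20*9)*(-1))*(1/111593) - 194754/(-171551) = (180*(-1))*(1/111593) - 194754*(-1/171551) = -180*1/111593 + 194754/171551 = -180/111593 + 194754/171551 = 21702303942/19143890743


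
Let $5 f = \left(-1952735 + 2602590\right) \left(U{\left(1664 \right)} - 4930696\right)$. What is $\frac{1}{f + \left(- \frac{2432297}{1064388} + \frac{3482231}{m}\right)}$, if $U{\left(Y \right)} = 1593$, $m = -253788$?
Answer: $- \frac{3751790302}{2403548612480579808713} \approx -1.5609 \cdot 10^{-12}$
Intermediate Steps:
$f = -640640446013$ ($f = \frac{\left(-1952735 + 2602590\right) \left(1593 - 4930696\right)}{5} = \frac{649855 \left(-4929103\right)}{5} = \frac{1}{5} \left(-3203202230065\right) = -640640446013$)
$\frac{1}{f + \left(- \frac{2432297}{1064388} + \frac{3482231}{m}\right)} = \frac{1}{-640640446013 + \left(- \frac{2432297}{1064388} + \frac{3482231}{-253788}\right)} = \frac{1}{-640640446013 + \left(\left(-2432297\right) \frac{1}{1064388} + 3482231 \left(- \frac{1}{253788}\right)\right)} = \frac{1}{-640640446013 - \frac{60051842787}{3751790302}} = \frac{1}{- \frac{2403548612480579808713}{3751790302}} = - \frac{3751790302}{2403548612480579808713}$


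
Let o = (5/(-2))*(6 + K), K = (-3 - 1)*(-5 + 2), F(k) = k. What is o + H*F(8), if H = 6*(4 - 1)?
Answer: 99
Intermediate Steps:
H = 18 (H = 6*3 = 18)
K = 12 (K = -4*(-3) = 12)
o = -45 (o = (5/(-2))*(6 + 12) = (5*(-½))*18 = -5/2*18 = -45)
o + H*F(8) = -45 + 18*8 = -45 + 144 = 99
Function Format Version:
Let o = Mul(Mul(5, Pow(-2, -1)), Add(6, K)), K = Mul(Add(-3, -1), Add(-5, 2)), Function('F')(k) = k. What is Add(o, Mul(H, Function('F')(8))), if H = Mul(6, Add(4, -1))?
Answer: 99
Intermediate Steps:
H = 18 (H = Mul(6, 3) = 18)
K = 12 (K = Mul(-4, -3) = 12)
o = -45 (o = Mul(Mul(5, Pow(-2, -1)), Add(6, 12)) = Mul(Mul(5, Rational(-1, 2)), 18) = Mul(Rational(-5, 2), 18) = -45)
Add(o, Mul(H, Function('F')(8))) = Add(-45, Mul(18, 8)) = Add(-45, 144) = 99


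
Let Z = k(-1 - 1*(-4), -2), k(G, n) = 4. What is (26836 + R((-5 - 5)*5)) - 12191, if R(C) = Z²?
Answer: 14661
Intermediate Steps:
Z = 4
R(C) = 16 (R(C) = 4² = 16)
(26836 + R((-5 - 5)*5)) - 12191 = (26836 + 16) - 12191 = 26852 - 12191 = 14661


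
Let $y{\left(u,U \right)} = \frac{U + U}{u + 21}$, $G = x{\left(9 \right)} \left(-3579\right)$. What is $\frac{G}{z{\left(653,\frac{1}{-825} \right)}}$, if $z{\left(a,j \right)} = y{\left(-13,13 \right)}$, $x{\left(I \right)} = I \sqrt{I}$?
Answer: $- \frac{386532}{13} \approx -29733.0$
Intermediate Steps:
$x{\left(I \right)} = I^{\frac{3}{2}}$
$G = -96633$ ($G = 9^{\frac{3}{2}} \left(-3579\right) = 27 \left(-3579\right) = -96633$)
$y{\left(u,U \right)} = \frac{2 U}{21 + u}$
$z{\left(a,j \right)} = \frac{13}{4}$ ($z{\left(a,j \right)} = 2 \cdot 13 \frac{1}{21 - 13} = 2 \cdot 13 \cdot \frac{1}{8} = \frac{13}{4}$)
$\frac{G}{z{\left(653,\frac{1}{-825} \right)}} = - \frac{96633}{\frac{13}{4}} = \left(-96633\right) \frac{4}{13} = - \frac{386532}{13}$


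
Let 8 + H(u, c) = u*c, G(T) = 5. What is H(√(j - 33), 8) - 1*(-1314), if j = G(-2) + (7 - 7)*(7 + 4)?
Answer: 1306 + 16*I*√7 ≈ 1306.0 + 42.332*I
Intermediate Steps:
j = 5 (j = 5 + (7 - 7)*(7 + 4) = 5 + 0*11 = 5 + 0 = 5)
H(u, c) = -8 + c*u (H(u, c) = -8 + u*c = -8 + c*u)
H(√(j - 33), 8) - 1*(-1314) = (-8 + 8*√(5 - 33)) - 1*(-1314) = (-8 + 8*√(-28)) + 1314 = (-8 + 8*(2*I*√7)) + 1314 = (-8 + 16*I*√7) + 1314 = 1306 + 16*I*√7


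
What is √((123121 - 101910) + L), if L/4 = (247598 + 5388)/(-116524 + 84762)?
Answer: √5341509539639/15881 ≈ 145.53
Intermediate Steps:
L = -505972/15881 (L = 4*((247598 + 5388)/(-116524 + 84762)) = 4*(252986/(-31762)) = 4*(252986*(-1/31762)) = 4*(-126493/15881) = -505972/15881 ≈ -31.860)
√((123121 - 101910) + L) = √((123121 - 101910) - 505972/15881) = √(21211 - 505972/15881) = √(336345919/15881) = √5341509539639/15881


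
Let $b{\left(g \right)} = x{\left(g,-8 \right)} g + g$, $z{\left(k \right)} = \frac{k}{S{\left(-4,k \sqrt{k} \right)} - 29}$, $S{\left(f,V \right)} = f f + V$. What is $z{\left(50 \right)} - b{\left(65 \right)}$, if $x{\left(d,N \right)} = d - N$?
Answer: $- \frac{600436460}{124831} + \frac{12500 \sqrt{2}}{124831} \approx -4809.9$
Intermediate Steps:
$S{\left(f,V \right)} = V + f^{2}$ ($S{\left(f,V \right)} = f^{2} + V = V + f^{2}$)
$z{\left(k \right)} = \frac{k}{-13 + k^{\frac{3}{2}}}$ ($z{\left(k \right)} = \frac{k}{\left(k \sqrt{k} + \left(-4\right)^{2}\right) - 29} = \frac{k}{\left(k^{\frac{3}{2}} + 16\right) - 29} = \frac{k}{\left(16 + k^{\frac{3}{2}}\right) - 29} = \frac{k}{-13 + k^{\frac{3}{2}}}$)
$b{\left(g \right)} = g + g \left(8 + g\right)$ ($b{\left(g \right)} = \left(g - -8\right) g + g = \left(g + 8\right) g + g = \left(8 + g\right) g + g = g \left(8 + g\right) + g = g + g \left(8 + g\right)$)
$z{\left(50 \right)} - b{\left(65 \right)} = \frac{50}{-13 + 50^{\frac{3}{2}}} - 65 \left(9 + 65\right) = \frac{50}{-13 + 250 \sqrt{2}} - 65 \cdot 74 = \frac{50}{-13 + 250 \sqrt{2}} - 4810 = -4810 + \frac{50}{-13 + 250 \sqrt{2}}$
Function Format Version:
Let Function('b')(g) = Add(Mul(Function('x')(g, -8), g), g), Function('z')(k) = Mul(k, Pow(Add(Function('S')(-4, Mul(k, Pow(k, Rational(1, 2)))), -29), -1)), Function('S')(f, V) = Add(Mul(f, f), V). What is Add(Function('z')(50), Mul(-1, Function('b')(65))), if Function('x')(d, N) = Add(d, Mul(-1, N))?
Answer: Add(Rational(-600436460, 124831), Mul(Rational(12500, 124831), Pow(2, Rational(1, 2)))) ≈ -4809.9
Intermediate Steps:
Function('S')(f, V) = Add(V, Pow(f, 2)) (Function('S')(f, V) = Add(Pow(f, 2), V) = Add(V, Pow(f, 2)))
Function('z')(k) = Mul(k, Pow(Add(-13, Pow(k, Rational(3, 2))), -1)) (Function('z')(k) = Mul(k, Pow(Add(Add(Mul(k, Pow(k, Rational(1, 2))), Pow(-4, 2)), -29), -1)) = Mul(k, Pow(Add(Add(Pow(k, Rational(3, 2)), 16), -29), -1)) = Mul(k, Pow(Add(Add(16, Pow(k, Rational(3, 2))), -29), -1)) = Mul(k, Pow(Add(-13, Pow(k, Rational(3, 2))), -1)))
Function('b')(g) = Add(g, Mul(g, Add(8, g))) (Function('b')(g) = Add(Mul(Add(g, Mul(-1, -8)), g), g) = Add(Mul(Add(g, 8), g), g) = Add(Mul(Add(8, g), g), g) = Add(Mul(g, Add(8, g)), g) = Add(g, Mul(g, Add(8, g))))
Add(Function('z')(50), Mul(-1, Function('b')(65))) = Add(Mul(50, Pow(Add(-13, Pow(50, Rational(3, 2))), -1)), Mul(-1, Mul(65, Add(9, 65)))) = Add(Mul(50, Pow(Add(-13, Mul(250, Pow(2, Rational(1, 2)))), -1)), Mul(-1, Mul(65, 74))) = Add(Mul(50, Pow(Add(-13, Mul(250, Pow(2, Rational(1, 2)))), -1)), Mul(-1, 4810)) = Add(Mul(50, Pow(Add(-13, Mul(250, Pow(2, Rational(1, 2)))), -1)), -4810) = Add(-4810, Mul(50, Pow(Add(-13, Mul(250, Pow(2, Rational(1, 2)))), -1)))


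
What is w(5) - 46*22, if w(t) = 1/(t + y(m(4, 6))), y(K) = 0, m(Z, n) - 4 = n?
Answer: -5059/5 ≈ -1011.8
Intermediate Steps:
m(Z, n) = 4 + n
w(t) = 1/t (w(t) = 1/(t + 0) = 1/t)
w(5) - 46*22 = 1/5 - 46*22 = ⅕ - 1012 = -5059/5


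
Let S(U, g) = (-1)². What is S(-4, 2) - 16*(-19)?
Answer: 305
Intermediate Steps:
S(U, g) = 1
S(-4, 2) - 16*(-19) = 1 - 16*(-19) = 1 + 304 = 305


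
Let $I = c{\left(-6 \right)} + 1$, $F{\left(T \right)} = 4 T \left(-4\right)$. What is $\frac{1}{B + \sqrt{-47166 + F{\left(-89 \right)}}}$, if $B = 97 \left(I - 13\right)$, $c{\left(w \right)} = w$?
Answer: $- \frac{873}{1547129} - \frac{i \sqrt{45742}}{3094258} \approx -0.00056427 - 6.912 \cdot 10^{-5} i$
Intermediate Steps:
$F{\left(T \right)} = - 16 T$
$I = -5$ ($I = -6 + 1 = -5$)
$B = -1746$ ($B = 97 \left(-5 - 13\right) = 97 \left(-18\right) = -1746$)
$\frac{1}{B + \sqrt{-47166 + F{\left(-89 \right)}}} = \frac{1}{-1746 + \sqrt{-47166 - -1424}} = \frac{1}{-1746 + \sqrt{-47166 + 1424}} = \frac{1}{-1746 + \sqrt{-45742}} = \frac{1}{-1746 + i \sqrt{45742}}$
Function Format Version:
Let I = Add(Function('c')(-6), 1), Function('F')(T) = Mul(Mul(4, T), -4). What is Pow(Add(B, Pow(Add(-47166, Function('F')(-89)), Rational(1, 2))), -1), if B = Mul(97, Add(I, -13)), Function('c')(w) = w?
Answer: Add(Rational(-873, 1547129), Mul(Rational(-1, 3094258), I, Pow(45742, Rational(1, 2)))) ≈ Add(-0.00056427, Mul(-6.9120e-5, I))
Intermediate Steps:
Function('F')(T) = Mul(-16, T)
I = -5 (I = Add(-6, 1) = -5)
B = -1746 (B = Mul(97, Add(-5, -13)) = Mul(97, -18) = -1746)
Pow(Add(B, Pow(Add(-47166, Function('F')(-89)), Rational(1, 2))), -1) = Pow(Add(-1746, Pow(Add(-47166, Mul(-16, -89)), Rational(1, 2))), -1) = Pow(Add(-1746, Pow(Add(-47166, 1424), Rational(1, 2))), -1) = Pow(Add(-1746, Pow(-45742, Rational(1, 2))), -1) = Pow(Add(-1746, Mul(I, Pow(45742, Rational(1, 2)))), -1)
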